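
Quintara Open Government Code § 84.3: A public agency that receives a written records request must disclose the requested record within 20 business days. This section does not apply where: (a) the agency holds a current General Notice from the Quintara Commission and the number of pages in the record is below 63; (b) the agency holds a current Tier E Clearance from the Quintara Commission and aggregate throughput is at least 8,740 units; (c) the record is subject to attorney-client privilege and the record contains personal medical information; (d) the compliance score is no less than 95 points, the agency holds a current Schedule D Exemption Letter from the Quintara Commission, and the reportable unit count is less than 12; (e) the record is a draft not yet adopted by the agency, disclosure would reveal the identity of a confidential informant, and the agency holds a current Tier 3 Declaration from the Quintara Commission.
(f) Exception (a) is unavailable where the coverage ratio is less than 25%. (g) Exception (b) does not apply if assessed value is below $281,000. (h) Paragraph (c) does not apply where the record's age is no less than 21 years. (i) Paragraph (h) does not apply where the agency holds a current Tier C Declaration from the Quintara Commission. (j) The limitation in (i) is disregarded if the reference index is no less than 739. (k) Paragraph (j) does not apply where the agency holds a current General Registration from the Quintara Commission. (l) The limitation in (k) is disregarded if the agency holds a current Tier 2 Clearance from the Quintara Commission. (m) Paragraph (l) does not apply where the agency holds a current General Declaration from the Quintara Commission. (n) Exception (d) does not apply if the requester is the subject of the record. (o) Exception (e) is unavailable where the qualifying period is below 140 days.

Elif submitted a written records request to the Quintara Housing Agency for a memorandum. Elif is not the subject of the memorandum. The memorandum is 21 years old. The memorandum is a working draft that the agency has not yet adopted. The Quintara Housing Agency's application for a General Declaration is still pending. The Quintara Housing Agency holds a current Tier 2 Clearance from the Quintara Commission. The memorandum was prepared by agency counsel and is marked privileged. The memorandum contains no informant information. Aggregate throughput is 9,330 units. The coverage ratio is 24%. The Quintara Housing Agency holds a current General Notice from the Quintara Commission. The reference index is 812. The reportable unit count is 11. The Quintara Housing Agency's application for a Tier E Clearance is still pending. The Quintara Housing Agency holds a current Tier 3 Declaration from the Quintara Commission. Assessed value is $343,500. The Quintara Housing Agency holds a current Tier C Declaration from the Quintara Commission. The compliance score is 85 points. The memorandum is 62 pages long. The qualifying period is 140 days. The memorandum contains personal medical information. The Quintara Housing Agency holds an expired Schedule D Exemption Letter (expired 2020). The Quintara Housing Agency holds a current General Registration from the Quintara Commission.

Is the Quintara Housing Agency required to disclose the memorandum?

All of (a)'s requirements are met (a current General Notice is held; the number of pages in the record is 62, below the 63 limit). Turning to paragraph (f): (f) operates against (a): the coverage ratio is 24%, less than the 25% limit. (a) is therefore removed.
Exception (b) does not apply: no current Tier E Clearance is held.
Exception (c): the memorandum is privileged; the memorandum contains personal medical information — every condition holds. But applying paragraphs (h)–(m): (h) applies — the record's age is 21 years, meeting the 21 years threshold. (i) applies (a current Tier C Declaration is held), but is itself disapplied by (j): (j) operates against (i): the reference index is 812, meeting the 739 threshold. (k) applies (a current General Registration is held), but yields to (l): (l) is engaged — a current Tier 2 Clearance is held. (m) is inapplicable (the General Declaration is not current), so (l) stands. Exception (c) does not apply.
Exception (d) does not apply: the compliance score is 85 points, short of 95 points.
Exception (e) does not apply: the memorandum contains no informant information.
None of the exceptions is available; § 84.3 applies in full.

Yes — the Quintara Housing Agency must disclose the memorandum.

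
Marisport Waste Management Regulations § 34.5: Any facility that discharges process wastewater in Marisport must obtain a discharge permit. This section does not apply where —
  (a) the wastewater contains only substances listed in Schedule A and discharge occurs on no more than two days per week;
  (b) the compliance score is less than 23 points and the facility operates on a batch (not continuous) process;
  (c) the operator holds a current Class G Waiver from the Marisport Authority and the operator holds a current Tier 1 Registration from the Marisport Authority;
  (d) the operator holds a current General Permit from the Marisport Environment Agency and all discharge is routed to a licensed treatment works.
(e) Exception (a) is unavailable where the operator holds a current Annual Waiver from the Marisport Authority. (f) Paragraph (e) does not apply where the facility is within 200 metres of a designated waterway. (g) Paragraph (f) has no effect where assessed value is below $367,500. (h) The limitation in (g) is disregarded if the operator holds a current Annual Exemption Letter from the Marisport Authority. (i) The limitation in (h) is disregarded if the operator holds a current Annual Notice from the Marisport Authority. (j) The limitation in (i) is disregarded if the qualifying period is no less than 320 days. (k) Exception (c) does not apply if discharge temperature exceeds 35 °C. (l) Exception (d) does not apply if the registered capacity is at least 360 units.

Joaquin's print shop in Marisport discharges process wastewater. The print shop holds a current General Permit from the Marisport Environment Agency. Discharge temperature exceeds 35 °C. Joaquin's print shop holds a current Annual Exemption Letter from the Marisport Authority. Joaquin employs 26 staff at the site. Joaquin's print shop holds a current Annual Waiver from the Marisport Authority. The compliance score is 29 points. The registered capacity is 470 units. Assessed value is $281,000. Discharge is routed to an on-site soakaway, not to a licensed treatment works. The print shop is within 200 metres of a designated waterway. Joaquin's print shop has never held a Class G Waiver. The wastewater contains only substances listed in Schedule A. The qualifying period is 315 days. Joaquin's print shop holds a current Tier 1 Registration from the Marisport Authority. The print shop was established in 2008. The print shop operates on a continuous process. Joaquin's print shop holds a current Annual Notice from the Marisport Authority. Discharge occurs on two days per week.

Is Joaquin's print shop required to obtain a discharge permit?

Exception (a) is satisfied on its face — the wastewater is Schedule-A-only; discharge occurs on no more than two days per week. Turning to paragraphs (e)–(j): (e) applies — a current Annual Waiver is held. (f) would limit (e) — the print shop is within 200 m of a designated waterway — but (g) sets (f) aside: (g) operates against (f): assessed value is $281,000, below the $367,500 limit. (h) would limit (g) — a current Annual Exemption Letter is held — but (i) sets (h) aside: (i) operates against (h): a current Annual Notice is held. (j), which would lift (i), is not triggered — the qualifying period is 315 days, short of 320 days. So (a) is unavailable.
Exception (b) does not apply: the compliance score is 29 points, not less than 23 points.
Exception (c) fails — no current Class G Waiver is held.
Exception (d) requires that all discharge is routed to a licensed treatment works; but discharge is not routed to a licensed treatment works, so (d) is unavailable.
No exception applies. The general rule governs.

Yes — Joaquin's print shop must obtain a discharge permit.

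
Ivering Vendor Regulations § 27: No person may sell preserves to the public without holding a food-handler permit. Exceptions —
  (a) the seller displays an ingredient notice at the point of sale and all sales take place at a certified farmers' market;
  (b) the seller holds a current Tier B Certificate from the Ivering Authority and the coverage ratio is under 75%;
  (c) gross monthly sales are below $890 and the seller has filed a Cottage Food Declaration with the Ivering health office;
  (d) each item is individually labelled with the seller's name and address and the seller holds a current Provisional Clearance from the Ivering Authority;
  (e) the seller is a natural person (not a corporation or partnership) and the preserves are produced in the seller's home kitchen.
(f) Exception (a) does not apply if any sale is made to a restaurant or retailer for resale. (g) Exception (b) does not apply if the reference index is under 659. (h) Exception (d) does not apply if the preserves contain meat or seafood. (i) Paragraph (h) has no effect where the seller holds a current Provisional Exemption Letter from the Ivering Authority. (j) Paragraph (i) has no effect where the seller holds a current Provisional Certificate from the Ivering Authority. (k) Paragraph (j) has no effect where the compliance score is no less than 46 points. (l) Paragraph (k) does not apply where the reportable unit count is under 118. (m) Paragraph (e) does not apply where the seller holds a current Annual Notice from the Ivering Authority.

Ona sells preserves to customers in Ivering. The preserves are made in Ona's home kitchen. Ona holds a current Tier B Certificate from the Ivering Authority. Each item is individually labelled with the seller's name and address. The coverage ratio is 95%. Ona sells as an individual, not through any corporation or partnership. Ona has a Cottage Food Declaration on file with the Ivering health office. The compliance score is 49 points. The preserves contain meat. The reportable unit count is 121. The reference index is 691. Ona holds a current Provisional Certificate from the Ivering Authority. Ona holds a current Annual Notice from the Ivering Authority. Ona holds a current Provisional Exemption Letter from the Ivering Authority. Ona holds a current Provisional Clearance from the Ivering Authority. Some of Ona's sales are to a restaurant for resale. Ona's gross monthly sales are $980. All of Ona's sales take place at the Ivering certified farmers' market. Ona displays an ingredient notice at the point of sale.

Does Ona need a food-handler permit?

No — exception (d) applies; Ona is not required to hold a food-handler permit.

All of (a)'s requirements are met (an ingredient notice is displayed; all sales are at a certified farmers' market). But: (f) operates — some sales are to a restaurant for resale. (a) is therefore removed.
Exception (b) requires that the coverage ratio is under 75%; but the coverage ratio is 95%, not under 75%, so (b) is unavailable.
Exception (c) requires that gross monthly sales are below $890; but gross monthly sales are $980, not below $890, so (c) is unavailable.
Exception (d): items are individually labelled; a current Provisional Clearance is held — every condition holds. Considering the limiting provisions: (h) would limit (d) — the preserves contain meat — but (i) sets (h) aside: (i) operates against (h): a current Provisional Exemption Letter is held. (j) would limit (i) — a current Provisional Certificate is held — but (k) sets (j) aside: (k) is triggered — the compliance score is 49 points, meeting the 46 points threshold. (l), which would lift (k), does not operate here — the reportable unit count is 121, not under 118. So (d) applies.
All of (e)'s requirements are met (the seller is a natural person; the preserves are home-kitchen produced). But applying paragraph (m): (m) is engaged — a current Annual Notice is held. (e) is therefore removed.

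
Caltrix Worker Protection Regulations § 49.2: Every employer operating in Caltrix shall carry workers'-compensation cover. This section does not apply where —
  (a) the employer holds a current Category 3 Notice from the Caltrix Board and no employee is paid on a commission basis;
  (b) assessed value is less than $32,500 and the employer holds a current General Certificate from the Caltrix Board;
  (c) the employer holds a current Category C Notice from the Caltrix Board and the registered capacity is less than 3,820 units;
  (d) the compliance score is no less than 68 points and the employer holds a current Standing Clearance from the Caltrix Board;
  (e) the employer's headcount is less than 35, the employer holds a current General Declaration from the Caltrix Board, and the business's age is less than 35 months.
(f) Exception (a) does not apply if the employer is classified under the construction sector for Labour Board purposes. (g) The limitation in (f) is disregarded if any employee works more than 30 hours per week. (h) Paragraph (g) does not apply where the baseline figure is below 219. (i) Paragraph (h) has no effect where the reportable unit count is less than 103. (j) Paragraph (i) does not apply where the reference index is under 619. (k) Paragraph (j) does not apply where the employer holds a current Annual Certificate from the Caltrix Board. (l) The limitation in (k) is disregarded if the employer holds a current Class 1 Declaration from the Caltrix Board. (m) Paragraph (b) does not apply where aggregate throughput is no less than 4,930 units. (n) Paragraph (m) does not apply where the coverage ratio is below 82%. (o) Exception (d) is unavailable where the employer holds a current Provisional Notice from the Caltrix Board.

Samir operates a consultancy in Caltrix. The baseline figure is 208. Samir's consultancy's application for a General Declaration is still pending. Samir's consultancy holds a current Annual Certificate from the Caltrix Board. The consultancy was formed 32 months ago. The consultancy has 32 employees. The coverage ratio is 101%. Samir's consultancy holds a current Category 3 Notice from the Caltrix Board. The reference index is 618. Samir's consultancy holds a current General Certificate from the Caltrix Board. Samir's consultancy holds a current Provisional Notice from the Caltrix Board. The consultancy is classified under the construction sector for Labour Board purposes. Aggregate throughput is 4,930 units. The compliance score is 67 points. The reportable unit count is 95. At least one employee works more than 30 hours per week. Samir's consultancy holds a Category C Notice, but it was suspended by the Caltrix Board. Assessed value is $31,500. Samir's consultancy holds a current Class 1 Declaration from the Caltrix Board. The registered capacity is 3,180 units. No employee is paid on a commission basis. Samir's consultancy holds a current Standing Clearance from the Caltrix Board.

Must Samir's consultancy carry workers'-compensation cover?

Exception (a)'s conditions are all satisfied: a current Category 3 Notice is held; no employee is paid on commission. But: (f) operates against (a): the consultancy is classified under the construction sector. (g) applies (at least one employee exceeds 30 hours/week), but yields to (h): (h) operates against (g): the baseline figure is 208, below the 219 limit. (i) is engaged (the reportable unit count is 95, less than the 103 limit), but is itself disapplied by (j): (j) applies — the reference index is 618, under the 619 limit. (k) applies (a current Annual Certificate is held), but is set aside by (l): (l) operates against (k): a current Class 1 Declaration is held. Exception (a) does not apply.
Exception (b) is satisfied on its face — assessed value is $31,500, less than the $32,500 limit; a current General Certificate is held. Turning to paragraphs (m)–(n): (m) is triggered — aggregate throughput is 4,930 units, meeting the 4,930 units threshold. (n), which would lift (m), is not triggered — the coverage ratio is 101%, not below 82%. So (b) is unavailable.
Exception (c) requires that the employer holds a current Category C Notice from the Caltrix Board; but there is no Category C Notice in force, so (c) is unavailable.
Exception (d) fails — the compliance score is 67 points, short of 68 points.
Exception (e) does not apply: no current General Declaration is held.
No exception applies. The general rule governs.

Yes — Samir's consultancy must carry workers'-compensation cover.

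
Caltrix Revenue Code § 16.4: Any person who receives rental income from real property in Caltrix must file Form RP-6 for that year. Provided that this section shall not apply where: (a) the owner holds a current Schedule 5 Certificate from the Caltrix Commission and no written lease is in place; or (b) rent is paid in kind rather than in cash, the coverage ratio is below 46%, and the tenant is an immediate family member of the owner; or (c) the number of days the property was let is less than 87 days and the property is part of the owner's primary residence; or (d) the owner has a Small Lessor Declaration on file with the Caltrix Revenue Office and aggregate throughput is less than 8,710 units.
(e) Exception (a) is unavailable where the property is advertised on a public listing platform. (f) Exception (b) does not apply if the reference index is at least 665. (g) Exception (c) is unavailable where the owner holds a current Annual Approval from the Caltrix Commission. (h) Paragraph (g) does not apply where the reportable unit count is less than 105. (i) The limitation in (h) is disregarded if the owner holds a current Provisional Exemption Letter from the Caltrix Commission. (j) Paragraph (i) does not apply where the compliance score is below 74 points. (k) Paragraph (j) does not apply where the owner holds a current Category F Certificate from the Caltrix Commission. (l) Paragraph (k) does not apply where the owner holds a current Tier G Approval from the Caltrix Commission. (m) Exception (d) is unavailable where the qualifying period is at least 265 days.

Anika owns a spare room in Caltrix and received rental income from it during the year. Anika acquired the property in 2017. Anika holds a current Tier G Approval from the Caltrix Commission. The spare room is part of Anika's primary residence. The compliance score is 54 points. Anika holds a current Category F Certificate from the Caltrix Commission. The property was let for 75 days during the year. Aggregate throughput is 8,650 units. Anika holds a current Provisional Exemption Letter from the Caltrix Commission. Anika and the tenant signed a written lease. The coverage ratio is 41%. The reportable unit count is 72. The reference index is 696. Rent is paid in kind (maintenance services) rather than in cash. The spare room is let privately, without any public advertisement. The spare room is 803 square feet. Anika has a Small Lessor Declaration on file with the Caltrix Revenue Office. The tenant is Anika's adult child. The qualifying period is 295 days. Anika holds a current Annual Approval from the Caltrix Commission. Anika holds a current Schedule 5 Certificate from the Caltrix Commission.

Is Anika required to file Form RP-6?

No — exception (c) applies; Anika is not required to file Form RP-6.

Exception (a) does not apply: a written lease is in place.
Exception (b)'s conditions are all satisfied: rent is paid in kind; the coverage ratio is 41%, below the 46% limit; the tenant is an immediate family member. However, paragraph (f) must be considered: (f) applies — the reference index is 696, meeting the 665 threshold. Exception (b) does not apply.
Exception (c): the number of days the property was let is 75 days, less than the 87 days limit; the spare room is part of the primary residence — every condition holds. Applying paragraphs (g)–(l): (g) is engaged (a current Annual Approval is held), but yields to (h): (h) operates against (g): the reportable unit count is 72, less than the 105 limit. (i) operates (a current Provisional Exemption Letter is held), but is set aside by (j): (j) is engaged — the compliance score is 54 points, below the 74 points limit. (k) operates (a current Category F Certificate is held), but is displaced by (l): (l) operates against (k): a current Tier G Approval is held. Exception (c) stands.
Exception (d): a Small Lessor Declaration is on file; aggregate throughput is 8,650 units, less than the 8,710 units limit — every condition holds. However, paragraph (m) must be considered: (m) operates against (d): the qualifying period is 295 days, meeting the 265 days threshold. Exception (d) does not apply.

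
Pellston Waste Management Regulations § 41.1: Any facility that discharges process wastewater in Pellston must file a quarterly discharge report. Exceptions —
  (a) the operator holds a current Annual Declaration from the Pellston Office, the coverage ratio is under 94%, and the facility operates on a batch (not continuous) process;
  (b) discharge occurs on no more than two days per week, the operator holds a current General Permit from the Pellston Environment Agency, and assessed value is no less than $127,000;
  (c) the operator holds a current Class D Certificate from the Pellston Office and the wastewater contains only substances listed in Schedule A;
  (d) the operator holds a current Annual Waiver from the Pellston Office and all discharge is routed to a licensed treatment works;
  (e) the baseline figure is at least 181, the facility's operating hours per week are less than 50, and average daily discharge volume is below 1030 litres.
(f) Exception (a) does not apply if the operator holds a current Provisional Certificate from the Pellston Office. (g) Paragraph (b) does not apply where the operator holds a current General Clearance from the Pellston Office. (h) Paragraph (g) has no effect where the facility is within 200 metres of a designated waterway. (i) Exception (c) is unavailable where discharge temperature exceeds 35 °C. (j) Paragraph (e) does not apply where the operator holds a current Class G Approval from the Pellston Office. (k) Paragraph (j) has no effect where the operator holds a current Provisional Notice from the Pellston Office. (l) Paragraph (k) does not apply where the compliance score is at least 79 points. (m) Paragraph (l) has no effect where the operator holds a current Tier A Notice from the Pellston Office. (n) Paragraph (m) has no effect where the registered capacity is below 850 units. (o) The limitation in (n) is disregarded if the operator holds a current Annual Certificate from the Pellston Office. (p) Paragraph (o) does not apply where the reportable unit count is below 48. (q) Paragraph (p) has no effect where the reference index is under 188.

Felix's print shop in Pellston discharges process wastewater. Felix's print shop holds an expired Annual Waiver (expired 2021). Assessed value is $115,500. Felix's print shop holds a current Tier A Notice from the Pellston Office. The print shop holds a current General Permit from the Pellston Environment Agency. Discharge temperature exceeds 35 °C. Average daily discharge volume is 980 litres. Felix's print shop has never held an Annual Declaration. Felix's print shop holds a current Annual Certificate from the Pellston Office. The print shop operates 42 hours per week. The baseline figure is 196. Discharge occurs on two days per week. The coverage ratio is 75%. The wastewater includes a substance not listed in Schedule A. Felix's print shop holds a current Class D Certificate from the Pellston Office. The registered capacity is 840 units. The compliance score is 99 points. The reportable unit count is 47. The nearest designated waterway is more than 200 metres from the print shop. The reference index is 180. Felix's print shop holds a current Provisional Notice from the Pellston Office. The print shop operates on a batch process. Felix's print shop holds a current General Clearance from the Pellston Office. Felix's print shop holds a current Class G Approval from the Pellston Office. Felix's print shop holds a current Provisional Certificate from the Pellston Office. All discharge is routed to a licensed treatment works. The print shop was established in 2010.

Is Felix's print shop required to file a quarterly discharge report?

No — exception (e) applies; Felix's print shop is not required to file a quarterly discharge report.

Exception (a) fails — no current Annual Declaration is held.
Exception (b) requires that assessed value is no less than $127,000; but assessed value is $115,500, short of $127,000, so (b) is unavailable.
Exception (c) requires that the wastewater contains only substances listed in Schedule A; but the wastewater includes a non-Schedule-A substance, so (c) is unavailable.
Exception (d) does not apply: there is no Annual Waiver in force.
Exception (e): the baseline figure is 196, meeting the 181 threshold; the facility's operating hours per week are 42, less than the 50 limit; average daily discharge volume is 980 litres, below the 1030 litres limit — every condition holds. Considering the limiting provisions: (j) operates (a current Class G Approval is held), but is displaced by (k): (k) operates against (j): a current Provisional Notice is held. (l) operates (the compliance score is 99 points, meeting the 79 points threshold), but yields to (m): (m) applies — a current Tier A Notice is held. (n) is engaged (the registered capacity is 840 units, below the 850 units limit), but is set aside by (o): (o) operates against (n): a current Annual Certificate is held. (p) would limit (o) — the reportable unit count is 47, below the 48 limit — but (q) sets (p) aside: (q) operates against (p): the reference index is 180, under the 188 limit. Exception (e) stands.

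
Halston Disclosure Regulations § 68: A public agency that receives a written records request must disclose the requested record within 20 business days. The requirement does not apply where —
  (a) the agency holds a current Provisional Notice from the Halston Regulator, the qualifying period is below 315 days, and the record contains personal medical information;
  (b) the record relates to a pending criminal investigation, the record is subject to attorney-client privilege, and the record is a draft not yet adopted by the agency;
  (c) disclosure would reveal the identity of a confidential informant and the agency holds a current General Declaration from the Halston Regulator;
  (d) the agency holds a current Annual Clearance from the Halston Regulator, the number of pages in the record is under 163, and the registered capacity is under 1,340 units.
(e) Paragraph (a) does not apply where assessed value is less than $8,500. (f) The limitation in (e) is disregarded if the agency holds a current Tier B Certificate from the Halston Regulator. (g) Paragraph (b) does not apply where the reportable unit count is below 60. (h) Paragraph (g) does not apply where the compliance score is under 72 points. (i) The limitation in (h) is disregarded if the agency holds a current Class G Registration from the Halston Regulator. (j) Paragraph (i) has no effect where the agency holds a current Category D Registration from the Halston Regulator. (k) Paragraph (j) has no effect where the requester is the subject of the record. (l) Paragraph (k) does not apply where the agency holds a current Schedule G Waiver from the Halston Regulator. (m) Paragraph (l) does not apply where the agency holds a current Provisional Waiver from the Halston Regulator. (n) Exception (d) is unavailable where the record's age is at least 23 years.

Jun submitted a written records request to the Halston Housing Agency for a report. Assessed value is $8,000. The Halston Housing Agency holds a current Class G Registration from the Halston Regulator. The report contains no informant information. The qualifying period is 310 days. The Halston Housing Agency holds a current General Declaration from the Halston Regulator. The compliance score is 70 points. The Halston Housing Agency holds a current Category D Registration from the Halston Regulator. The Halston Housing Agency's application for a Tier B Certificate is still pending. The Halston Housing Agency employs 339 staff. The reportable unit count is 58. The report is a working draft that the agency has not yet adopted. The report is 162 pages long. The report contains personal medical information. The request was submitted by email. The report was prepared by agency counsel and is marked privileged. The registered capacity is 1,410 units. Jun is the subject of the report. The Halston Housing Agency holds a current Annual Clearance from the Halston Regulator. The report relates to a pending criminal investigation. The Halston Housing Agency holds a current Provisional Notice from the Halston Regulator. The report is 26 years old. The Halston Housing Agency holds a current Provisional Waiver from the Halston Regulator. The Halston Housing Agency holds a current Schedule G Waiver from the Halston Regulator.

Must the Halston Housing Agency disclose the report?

Yes — the Halston Housing Agency must disclose the report.

Exception (a): a current Provisional Notice is held; the qualifying period is 310 days, below the 315 days limit; the report contains personal medical information — every condition holds. However, paragraphs (e)–(f) must be considered: (e) operates against (a): assessed value is $8,000, less than the $8,500 limit. (f), which would lift (e), is not engaged — there is no Tier B Certificate in force. (a) is therefore removed.
All of (b)'s requirements are met (the report relates to a pending investigation; the report is privileged; the report is an unadopted draft). However, paragraphs (g)–(m) must be considered: (g) operates against (b): the reportable unit count is 58, below the 60 limit. (h) is triggered (the compliance score is 70 points, under the 72 points limit), but is displaced by (i): (i) operates against (h): a current Class G Registration is held. (j) applies (a current Category D Registration is held), but is itself disapplied by (k): (k) operates against (j): Jun is the subject of the report. (l) would limit (k) — a current Schedule G Waiver is held — but (m) sets (l) aside: (m) operates against (l): a current Provisional Waiver is held. Exception (b) does not apply.
Exception (c) requires that disclosure would reveal the identity of a confidential informant; but the report contains no informant information, so (c) is unavailable.
Exception (d) requires that the registered capacity is under 1,340 units; but the registered capacity is 1,410 units, not under 1,340 units, so (d) is unavailable.
None of the exceptions is available; § 68 applies in full.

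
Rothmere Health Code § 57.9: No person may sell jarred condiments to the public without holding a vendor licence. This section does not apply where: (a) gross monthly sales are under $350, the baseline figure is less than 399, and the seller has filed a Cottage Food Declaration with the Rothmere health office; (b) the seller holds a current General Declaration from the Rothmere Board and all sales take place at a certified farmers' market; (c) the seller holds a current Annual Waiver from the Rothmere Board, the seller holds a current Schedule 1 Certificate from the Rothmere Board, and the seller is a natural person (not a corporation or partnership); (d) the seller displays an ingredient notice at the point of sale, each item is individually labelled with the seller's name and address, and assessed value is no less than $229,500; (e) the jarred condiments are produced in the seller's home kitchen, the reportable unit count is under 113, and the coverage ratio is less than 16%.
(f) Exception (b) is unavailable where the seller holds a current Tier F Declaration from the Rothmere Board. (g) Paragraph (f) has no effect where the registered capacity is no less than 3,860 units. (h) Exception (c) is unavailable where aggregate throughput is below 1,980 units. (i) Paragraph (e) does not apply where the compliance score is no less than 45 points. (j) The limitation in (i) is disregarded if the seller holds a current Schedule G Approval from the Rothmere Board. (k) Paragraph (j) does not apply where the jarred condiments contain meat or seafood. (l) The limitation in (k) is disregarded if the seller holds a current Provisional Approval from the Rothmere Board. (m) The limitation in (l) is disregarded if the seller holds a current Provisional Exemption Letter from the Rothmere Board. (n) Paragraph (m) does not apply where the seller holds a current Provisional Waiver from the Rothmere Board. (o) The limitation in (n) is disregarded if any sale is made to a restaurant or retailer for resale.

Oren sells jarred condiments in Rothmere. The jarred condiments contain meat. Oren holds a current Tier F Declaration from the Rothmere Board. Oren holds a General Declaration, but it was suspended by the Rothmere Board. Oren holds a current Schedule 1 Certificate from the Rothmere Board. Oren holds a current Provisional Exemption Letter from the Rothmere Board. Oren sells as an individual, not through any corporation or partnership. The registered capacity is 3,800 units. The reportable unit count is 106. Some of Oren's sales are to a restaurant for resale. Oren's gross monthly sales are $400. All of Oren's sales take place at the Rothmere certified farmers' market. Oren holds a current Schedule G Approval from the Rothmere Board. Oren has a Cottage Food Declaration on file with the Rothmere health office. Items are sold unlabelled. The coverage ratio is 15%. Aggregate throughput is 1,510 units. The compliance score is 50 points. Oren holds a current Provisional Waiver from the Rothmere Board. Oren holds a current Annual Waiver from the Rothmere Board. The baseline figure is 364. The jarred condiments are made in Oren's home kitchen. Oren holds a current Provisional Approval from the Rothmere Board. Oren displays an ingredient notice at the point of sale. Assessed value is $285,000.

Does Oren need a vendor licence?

Exception (a) fails — gross monthly sales are $400, not under $350.
Exception (b) fails — no current General Declaration is held.
Exception (c)'s conditions are all satisfied: a current Annual Waiver is held; a current Schedule 1 Certificate is held; the seller is a natural person. However, paragraph (h) must be considered: (h) is triggered — aggregate throughput is 1,510 units, below the 1,980 units limit. (c) is therefore removed.
Exception (d) requires that each item is individually labelled with the seller's name and address; but items are sold unlabelled, so (d) is unavailable.
All of (e)'s requirements are met (the jarred condiments are home-kitchen produced; the reportable unit count is 106, under the 113 limit; the coverage ratio is 15%, less than the 16% limit). Turning to paragraphs (i)–(o): (i) operates against (e): the compliance score is 50 points, meeting the 45 points threshold. (j) would limit (i) — a current Schedule G Approval is held — but (k) sets (j) aside: (k) operates — the jarred condiments contain meat. (l) is triggered (a current Provisional Approval is held), but is displaced by (m): (m) operates against (l): a current Provisional Exemption Letter is held. (n) applies (a current Provisional Waiver is held), but is itself disapplied by (o): (o) operates against (n): some sales are to a restaurant for resale. (e) is therefore removed.
No exception applies. The general rule governs.

Yes — Oren must hold a vendor licence.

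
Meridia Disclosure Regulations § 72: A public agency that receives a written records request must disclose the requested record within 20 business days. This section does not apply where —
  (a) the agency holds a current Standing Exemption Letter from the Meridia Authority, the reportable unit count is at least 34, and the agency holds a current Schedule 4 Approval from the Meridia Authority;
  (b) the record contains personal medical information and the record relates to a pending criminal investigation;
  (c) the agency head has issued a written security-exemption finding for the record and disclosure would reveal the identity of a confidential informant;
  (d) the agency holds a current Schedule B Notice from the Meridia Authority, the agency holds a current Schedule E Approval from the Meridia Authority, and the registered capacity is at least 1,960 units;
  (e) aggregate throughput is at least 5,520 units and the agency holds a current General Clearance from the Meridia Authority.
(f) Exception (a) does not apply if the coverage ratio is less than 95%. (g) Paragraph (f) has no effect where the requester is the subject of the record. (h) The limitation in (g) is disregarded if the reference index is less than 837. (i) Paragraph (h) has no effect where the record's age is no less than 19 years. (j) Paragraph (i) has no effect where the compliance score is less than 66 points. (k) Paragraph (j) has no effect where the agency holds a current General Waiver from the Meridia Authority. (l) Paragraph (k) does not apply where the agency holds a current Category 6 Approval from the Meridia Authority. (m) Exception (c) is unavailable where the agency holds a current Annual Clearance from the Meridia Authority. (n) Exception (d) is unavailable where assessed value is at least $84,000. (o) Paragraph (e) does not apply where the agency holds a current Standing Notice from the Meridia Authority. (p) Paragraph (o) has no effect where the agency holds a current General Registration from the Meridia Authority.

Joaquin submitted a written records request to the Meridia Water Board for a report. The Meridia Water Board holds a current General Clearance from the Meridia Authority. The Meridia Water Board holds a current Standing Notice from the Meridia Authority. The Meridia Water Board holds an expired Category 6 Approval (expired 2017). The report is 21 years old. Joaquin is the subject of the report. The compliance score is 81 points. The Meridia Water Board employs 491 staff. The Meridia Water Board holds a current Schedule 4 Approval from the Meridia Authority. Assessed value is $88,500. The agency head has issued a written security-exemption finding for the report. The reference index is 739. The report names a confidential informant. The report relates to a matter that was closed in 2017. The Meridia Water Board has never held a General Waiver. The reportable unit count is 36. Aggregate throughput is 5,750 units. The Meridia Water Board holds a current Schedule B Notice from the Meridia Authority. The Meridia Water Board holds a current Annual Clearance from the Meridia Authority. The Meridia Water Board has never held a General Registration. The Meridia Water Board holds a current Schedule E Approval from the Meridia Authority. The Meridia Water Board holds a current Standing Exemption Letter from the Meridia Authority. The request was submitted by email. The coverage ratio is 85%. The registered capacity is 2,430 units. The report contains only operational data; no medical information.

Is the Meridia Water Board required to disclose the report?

Exception (a) is satisfied on its face — a current Standing Exemption Letter is held; the reportable unit count is 36, meeting the 34 threshold; a current Schedule 4 Approval is held. Under paragraphs (f)–(l): (f) would limit (a) — the coverage ratio is 85%, less than the 95% limit — but (g) sets (f) aside: (g) operates against (f): Joaquin is the subject of the report. (h) would limit (g) — the reference index is 739, less than the 837 limit — but (i) sets (h) aside: (i) operates against (h): the record's age is 21 years, meeting the 19 years threshold. (j), which would lift (i), is not triggered — the compliance score is 81 points, not less than 66 points. So (a) applies.
Exception (b) fails — the report contains only operational data.
Exception (c)'s conditions are all satisfied: a written security-exemption finding has been issued; the report names a confidential informant. Turning to paragraph (m): (m) operates against (c): a current Annual Clearance is held. (c) is therefore removed.
All of (d)'s requirements are met (a current Schedule B Notice is held; a current Schedule E Approval is held; the registered capacity is 2,430 units, meeting the 1,960 units threshold). Turning to paragraph (n): (n) operates against (d): assessed value is $88,500, meeting the $84,000 threshold. So (d) is unavailable.
Exception (e)'s conditions are all satisfied: aggregate throughput is 5,750 units, meeting the 5,520 units threshold; a current General Clearance is held. Turning to paragraphs (o)–(p): (o) is triggered — a current Standing Notice is held. (p), which would lift (o), is not engaged — the General Registration is not current. So (e) is unavailable.

No — exception (a) applies; the Meridia Water Board is not required to disclose the report.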